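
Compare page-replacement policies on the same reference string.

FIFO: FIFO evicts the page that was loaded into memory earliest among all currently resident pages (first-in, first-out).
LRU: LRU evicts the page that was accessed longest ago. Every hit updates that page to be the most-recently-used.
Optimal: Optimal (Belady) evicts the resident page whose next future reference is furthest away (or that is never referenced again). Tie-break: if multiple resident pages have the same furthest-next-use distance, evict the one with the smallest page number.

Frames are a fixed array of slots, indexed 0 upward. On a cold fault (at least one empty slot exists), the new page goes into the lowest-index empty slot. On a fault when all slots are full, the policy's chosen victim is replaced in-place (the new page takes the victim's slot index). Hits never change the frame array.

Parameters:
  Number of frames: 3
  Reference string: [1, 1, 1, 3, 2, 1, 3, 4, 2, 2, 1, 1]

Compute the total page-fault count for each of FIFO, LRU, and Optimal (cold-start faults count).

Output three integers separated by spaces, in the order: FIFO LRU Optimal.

Answer: 5 6 4

Derivation:
--- FIFO ---
  step 0: ref 1 -> FAULT, frames=[1,-,-] (faults so far: 1)
  step 1: ref 1 -> HIT, frames=[1,-,-] (faults so far: 1)
  step 2: ref 1 -> HIT, frames=[1,-,-] (faults so far: 1)
  step 3: ref 3 -> FAULT, frames=[1,3,-] (faults so far: 2)
  step 4: ref 2 -> FAULT, frames=[1,3,2] (faults so far: 3)
  step 5: ref 1 -> HIT, frames=[1,3,2] (faults so far: 3)
  step 6: ref 3 -> HIT, frames=[1,3,2] (faults so far: 3)
  step 7: ref 4 -> FAULT, evict 1, frames=[4,3,2] (faults so far: 4)
  step 8: ref 2 -> HIT, frames=[4,3,2] (faults so far: 4)
  step 9: ref 2 -> HIT, frames=[4,3,2] (faults so far: 4)
  step 10: ref 1 -> FAULT, evict 3, frames=[4,1,2] (faults so far: 5)
  step 11: ref 1 -> HIT, frames=[4,1,2] (faults so far: 5)
  FIFO total faults: 5
--- LRU ---
  step 0: ref 1 -> FAULT, frames=[1,-,-] (faults so far: 1)
  step 1: ref 1 -> HIT, frames=[1,-,-] (faults so far: 1)
  step 2: ref 1 -> HIT, frames=[1,-,-] (faults so far: 1)
  step 3: ref 3 -> FAULT, frames=[1,3,-] (faults so far: 2)
  step 4: ref 2 -> FAULT, frames=[1,3,2] (faults so far: 3)
  step 5: ref 1 -> HIT, frames=[1,3,2] (faults so far: 3)
  step 6: ref 3 -> HIT, frames=[1,3,2] (faults so far: 3)
  step 7: ref 4 -> FAULT, evict 2, frames=[1,3,4] (faults so far: 4)
  step 8: ref 2 -> FAULT, evict 1, frames=[2,3,4] (faults so far: 5)
  step 9: ref 2 -> HIT, frames=[2,3,4] (faults so far: 5)
  step 10: ref 1 -> FAULT, evict 3, frames=[2,1,4] (faults so far: 6)
  step 11: ref 1 -> HIT, frames=[2,1,4] (faults so far: 6)
  LRU total faults: 6
--- Optimal ---
  step 0: ref 1 -> FAULT, frames=[1,-,-] (faults so far: 1)
  step 1: ref 1 -> HIT, frames=[1,-,-] (faults so far: 1)
  step 2: ref 1 -> HIT, frames=[1,-,-] (faults so far: 1)
  step 3: ref 3 -> FAULT, frames=[1,3,-] (faults so far: 2)
  step 4: ref 2 -> FAULT, frames=[1,3,2] (faults so far: 3)
  step 5: ref 1 -> HIT, frames=[1,3,2] (faults so far: 3)
  step 6: ref 3 -> HIT, frames=[1,3,2] (faults so far: 3)
  step 7: ref 4 -> FAULT, evict 3, frames=[1,4,2] (faults so far: 4)
  step 8: ref 2 -> HIT, frames=[1,4,2] (faults so far: 4)
  step 9: ref 2 -> HIT, frames=[1,4,2] (faults so far: 4)
  step 10: ref 1 -> HIT, frames=[1,4,2] (faults so far: 4)
  step 11: ref 1 -> HIT, frames=[1,4,2] (faults so far: 4)
  Optimal total faults: 4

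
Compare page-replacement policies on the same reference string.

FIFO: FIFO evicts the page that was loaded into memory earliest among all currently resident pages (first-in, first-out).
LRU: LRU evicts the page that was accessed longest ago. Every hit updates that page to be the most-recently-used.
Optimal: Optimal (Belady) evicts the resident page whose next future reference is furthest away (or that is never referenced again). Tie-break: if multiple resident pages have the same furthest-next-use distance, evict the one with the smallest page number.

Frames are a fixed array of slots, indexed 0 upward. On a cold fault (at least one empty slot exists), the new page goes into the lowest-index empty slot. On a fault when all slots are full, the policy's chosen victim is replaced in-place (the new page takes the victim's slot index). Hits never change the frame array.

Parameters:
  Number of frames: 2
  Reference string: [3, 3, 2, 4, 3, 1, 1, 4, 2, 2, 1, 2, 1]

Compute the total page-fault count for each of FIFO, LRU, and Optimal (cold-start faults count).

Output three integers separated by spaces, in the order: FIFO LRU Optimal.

--- FIFO ---
  step 0: ref 3 -> FAULT, frames=[3,-] (faults so far: 1)
  step 1: ref 3 -> HIT, frames=[3,-] (faults so far: 1)
  step 2: ref 2 -> FAULT, frames=[3,2] (faults so far: 2)
  step 3: ref 4 -> FAULT, evict 3, frames=[4,2] (faults so far: 3)
  step 4: ref 3 -> FAULT, evict 2, frames=[4,3] (faults so far: 4)
  step 5: ref 1 -> FAULT, evict 4, frames=[1,3] (faults so far: 5)
  step 6: ref 1 -> HIT, frames=[1,3] (faults so far: 5)
  step 7: ref 4 -> FAULT, evict 3, frames=[1,4] (faults so far: 6)
  step 8: ref 2 -> FAULT, evict 1, frames=[2,4] (faults so far: 7)
  step 9: ref 2 -> HIT, frames=[2,4] (faults so far: 7)
  step 10: ref 1 -> FAULT, evict 4, frames=[2,1] (faults so far: 8)
  step 11: ref 2 -> HIT, frames=[2,1] (faults so far: 8)
  step 12: ref 1 -> HIT, frames=[2,1] (faults so far: 8)
  FIFO total faults: 8
--- LRU ---
  step 0: ref 3 -> FAULT, frames=[3,-] (faults so far: 1)
  step 1: ref 3 -> HIT, frames=[3,-] (faults so far: 1)
  step 2: ref 2 -> FAULT, frames=[3,2] (faults so far: 2)
  step 3: ref 4 -> FAULT, evict 3, frames=[4,2] (faults so far: 3)
  step 4: ref 3 -> FAULT, evict 2, frames=[4,3] (faults so far: 4)
  step 5: ref 1 -> FAULT, evict 4, frames=[1,3] (faults so far: 5)
  step 6: ref 1 -> HIT, frames=[1,3] (faults so far: 5)
  step 7: ref 4 -> FAULT, evict 3, frames=[1,4] (faults so far: 6)
  step 8: ref 2 -> FAULT, evict 1, frames=[2,4] (faults so far: 7)
  step 9: ref 2 -> HIT, frames=[2,4] (faults so far: 7)
  step 10: ref 1 -> FAULT, evict 4, frames=[2,1] (faults so far: 8)
  step 11: ref 2 -> HIT, frames=[2,1] (faults so far: 8)
  step 12: ref 1 -> HIT, frames=[2,1] (faults so far: 8)
  LRU total faults: 8
--- Optimal ---
  step 0: ref 3 -> FAULT, frames=[3,-] (faults so far: 1)
  step 1: ref 3 -> HIT, frames=[3,-] (faults so far: 1)
  step 2: ref 2 -> FAULT, frames=[3,2] (faults so far: 2)
  step 3: ref 4 -> FAULT, evict 2, frames=[3,4] (faults so far: 3)
  step 4: ref 3 -> HIT, frames=[3,4] (faults so far: 3)
  step 5: ref 1 -> FAULT, evict 3, frames=[1,4] (faults so far: 4)
  step 6: ref 1 -> HIT, frames=[1,4] (faults so far: 4)
  step 7: ref 4 -> HIT, frames=[1,4] (faults so far: 4)
  step 8: ref 2 -> FAULT, evict 4, frames=[1,2] (faults so far: 5)
  step 9: ref 2 -> HIT, frames=[1,2] (faults so far: 5)
  step 10: ref 1 -> HIT, frames=[1,2] (faults so far: 5)
  step 11: ref 2 -> HIT, frames=[1,2] (faults so far: 5)
  step 12: ref 1 -> HIT, frames=[1,2] (faults so far: 5)
  Optimal total faults: 5

Answer: 8 8 5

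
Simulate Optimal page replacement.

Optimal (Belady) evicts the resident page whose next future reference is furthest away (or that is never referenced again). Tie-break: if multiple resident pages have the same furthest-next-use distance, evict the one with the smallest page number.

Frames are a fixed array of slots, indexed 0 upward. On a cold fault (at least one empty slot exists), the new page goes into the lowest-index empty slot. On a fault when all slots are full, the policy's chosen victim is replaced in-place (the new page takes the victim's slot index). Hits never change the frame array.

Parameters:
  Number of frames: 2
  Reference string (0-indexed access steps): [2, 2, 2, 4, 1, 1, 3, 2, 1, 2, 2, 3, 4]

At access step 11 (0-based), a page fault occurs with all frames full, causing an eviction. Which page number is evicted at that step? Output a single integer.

Step 0: ref 2 -> FAULT, frames=[2,-]
Step 1: ref 2 -> HIT, frames=[2,-]
Step 2: ref 2 -> HIT, frames=[2,-]
Step 3: ref 4 -> FAULT, frames=[2,4]
Step 4: ref 1 -> FAULT, evict 4, frames=[2,1]
Step 5: ref 1 -> HIT, frames=[2,1]
Step 6: ref 3 -> FAULT, evict 1, frames=[2,3]
Step 7: ref 2 -> HIT, frames=[2,3]
Step 8: ref 1 -> FAULT, evict 3, frames=[2,1]
Step 9: ref 2 -> HIT, frames=[2,1]
Step 10: ref 2 -> HIT, frames=[2,1]
Step 11: ref 3 -> FAULT, evict 1, frames=[2,3]
At step 11: evicted page 1

Answer: 1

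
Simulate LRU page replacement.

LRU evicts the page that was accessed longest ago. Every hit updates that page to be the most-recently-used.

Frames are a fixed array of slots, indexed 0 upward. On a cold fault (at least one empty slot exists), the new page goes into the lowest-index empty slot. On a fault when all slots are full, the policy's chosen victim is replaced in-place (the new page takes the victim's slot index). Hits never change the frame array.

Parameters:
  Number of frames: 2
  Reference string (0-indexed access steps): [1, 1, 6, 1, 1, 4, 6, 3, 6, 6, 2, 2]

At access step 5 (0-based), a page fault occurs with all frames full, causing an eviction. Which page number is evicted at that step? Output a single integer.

Answer: 6

Derivation:
Step 0: ref 1 -> FAULT, frames=[1,-]
Step 1: ref 1 -> HIT, frames=[1,-]
Step 2: ref 6 -> FAULT, frames=[1,6]
Step 3: ref 1 -> HIT, frames=[1,6]
Step 4: ref 1 -> HIT, frames=[1,6]
Step 5: ref 4 -> FAULT, evict 6, frames=[1,4]
At step 5: evicted page 6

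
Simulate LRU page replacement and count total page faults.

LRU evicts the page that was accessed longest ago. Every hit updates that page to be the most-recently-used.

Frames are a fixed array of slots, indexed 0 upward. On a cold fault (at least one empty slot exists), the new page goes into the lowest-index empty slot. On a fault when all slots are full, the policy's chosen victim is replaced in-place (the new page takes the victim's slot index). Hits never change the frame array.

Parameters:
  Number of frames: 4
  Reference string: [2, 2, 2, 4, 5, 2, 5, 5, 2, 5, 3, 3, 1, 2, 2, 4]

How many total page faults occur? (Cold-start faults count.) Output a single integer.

Answer: 6

Derivation:
Step 0: ref 2 → FAULT, frames=[2,-,-,-]
Step 1: ref 2 → HIT, frames=[2,-,-,-]
Step 2: ref 2 → HIT, frames=[2,-,-,-]
Step 3: ref 4 → FAULT, frames=[2,4,-,-]
Step 4: ref 5 → FAULT, frames=[2,4,5,-]
Step 5: ref 2 → HIT, frames=[2,4,5,-]
Step 6: ref 5 → HIT, frames=[2,4,5,-]
Step 7: ref 5 → HIT, frames=[2,4,5,-]
Step 8: ref 2 → HIT, frames=[2,4,5,-]
Step 9: ref 5 → HIT, frames=[2,4,5,-]
Step 10: ref 3 → FAULT, frames=[2,4,5,3]
Step 11: ref 3 → HIT, frames=[2,4,5,3]
Step 12: ref 1 → FAULT (evict 4), frames=[2,1,5,3]
Step 13: ref 2 → HIT, frames=[2,1,5,3]
Step 14: ref 2 → HIT, frames=[2,1,5,3]
Step 15: ref 4 → FAULT (evict 5), frames=[2,1,4,3]
Total faults: 6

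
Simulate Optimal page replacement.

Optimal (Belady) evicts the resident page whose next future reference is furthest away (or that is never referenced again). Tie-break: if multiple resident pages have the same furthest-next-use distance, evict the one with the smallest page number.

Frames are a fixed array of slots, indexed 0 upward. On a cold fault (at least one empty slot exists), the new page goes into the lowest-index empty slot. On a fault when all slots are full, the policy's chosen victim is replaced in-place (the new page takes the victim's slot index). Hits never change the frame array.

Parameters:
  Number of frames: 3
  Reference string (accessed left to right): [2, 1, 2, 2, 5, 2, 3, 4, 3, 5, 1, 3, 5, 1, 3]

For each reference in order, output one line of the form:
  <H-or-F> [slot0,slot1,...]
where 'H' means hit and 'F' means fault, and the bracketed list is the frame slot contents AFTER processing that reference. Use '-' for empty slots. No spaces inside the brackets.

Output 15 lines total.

F [2,-,-]
F [2,1,-]
H [2,1,-]
H [2,1,-]
F [2,1,5]
H [2,1,5]
F [3,1,5]
F [3,4,5]
H [3,4,5]
H [3,4,5]
F [3,1,5]
H [3,1,5]
H [3,1,5]
H [3,1,5]
H [3,1,5]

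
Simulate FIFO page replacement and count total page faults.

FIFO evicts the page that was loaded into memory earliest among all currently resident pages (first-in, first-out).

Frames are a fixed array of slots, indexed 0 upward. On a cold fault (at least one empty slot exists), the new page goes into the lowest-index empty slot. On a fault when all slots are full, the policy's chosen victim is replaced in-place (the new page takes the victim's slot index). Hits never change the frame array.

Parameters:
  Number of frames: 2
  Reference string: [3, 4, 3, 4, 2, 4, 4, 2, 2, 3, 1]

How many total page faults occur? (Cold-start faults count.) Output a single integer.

Answer: 5

Derivation:
Step 0: ref 3 → FAULT, frames=[3,-]
Step 1: ref 4 → FAULT, frames=[3,4]
Step 2: ref 3 → HIT, frames=[3,4]
Step 3: ref 4 → HIT, frames=[3,4]
Step 4: ref 2 → FAULT (evict 3), frames=[2,4]
Step 5: ref 4 → HIT, frames=[2,4]
Step 6: ref 4 → HIT, frames=[2,4]
Step 7: ref 2 → HIT, frames=[2,4]
Step 8: ref 2 → HIT, frames=[2,4]
Step 9: ref 3 → FAULT (evict 4), frames=[2,3]
Step 10: ref 1 → FAULT (evict 2), frames=[1,3]
Total faults: 5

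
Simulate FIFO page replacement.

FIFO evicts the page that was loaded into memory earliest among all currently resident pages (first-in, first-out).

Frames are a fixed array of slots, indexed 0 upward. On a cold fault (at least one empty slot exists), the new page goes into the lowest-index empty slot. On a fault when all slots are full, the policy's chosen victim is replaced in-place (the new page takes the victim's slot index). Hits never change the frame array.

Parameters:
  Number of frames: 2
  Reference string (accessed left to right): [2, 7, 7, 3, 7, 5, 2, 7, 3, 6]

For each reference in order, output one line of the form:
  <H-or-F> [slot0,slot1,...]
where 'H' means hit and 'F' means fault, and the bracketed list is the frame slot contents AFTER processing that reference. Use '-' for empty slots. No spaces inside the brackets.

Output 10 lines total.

F [2,-]
F [2,7]
H [2,7]
F [3,7]
H [3,7]
F [3,5]
F [2,5]
F [2,7]
F [3,7]
F [3,6]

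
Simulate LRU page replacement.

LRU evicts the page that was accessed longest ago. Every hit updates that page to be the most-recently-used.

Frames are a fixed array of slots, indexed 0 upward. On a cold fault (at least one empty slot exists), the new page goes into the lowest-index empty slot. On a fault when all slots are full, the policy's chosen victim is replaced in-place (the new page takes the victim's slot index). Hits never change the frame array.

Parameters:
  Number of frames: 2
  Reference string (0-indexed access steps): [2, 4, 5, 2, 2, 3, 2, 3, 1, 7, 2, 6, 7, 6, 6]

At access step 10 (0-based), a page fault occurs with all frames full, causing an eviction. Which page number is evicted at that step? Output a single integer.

Step 0: ref 2 -> FAULT, frames=[2,-]
Step 1: ref 4 -> FAULT, frames=[2,4]
Step 2: ref 5 -> FAULT, evict 2, frames=[5,4]
Step 3: ref 2 -> FAULT, evict 4, frames=[5,2]
Step 4: ref 2 -> HIT, frames=[5,2]
Step 5: ref 3 -> FAULT, evict 5, frames=[3,2]
Step 6: ref 2 -> HIT, frames=[3,2]
Step 7: ref 3 -> HIT, frames=[3,2]
Step 8: ref 1 -> FAULT, evict 2, frames=[3,1]
Step 9: ref 7 -> FAULT, evict 3, frames=[7,1]
Step 10: ref 2 -> FAULT, evict 1, frames=[7,2]
At step 10: evicted page 1

Answer: 1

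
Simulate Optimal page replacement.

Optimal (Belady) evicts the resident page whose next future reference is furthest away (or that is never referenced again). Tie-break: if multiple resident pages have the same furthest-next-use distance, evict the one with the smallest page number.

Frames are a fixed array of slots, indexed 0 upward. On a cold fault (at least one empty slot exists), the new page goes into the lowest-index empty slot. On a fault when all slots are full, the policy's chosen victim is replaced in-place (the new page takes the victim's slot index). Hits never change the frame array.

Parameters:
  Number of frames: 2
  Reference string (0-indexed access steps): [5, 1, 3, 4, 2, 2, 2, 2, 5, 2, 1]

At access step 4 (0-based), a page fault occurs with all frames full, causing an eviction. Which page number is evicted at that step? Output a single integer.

Step 0: ref 5 -> FAULT, frames=[5,-]
Step 1: ref 1 -> FAULT, frames=[5,1]
Step 2: ref 3 -> FAULT, evict 1, frames=[5,3]
Step 3: ref 4 -> FAULT, evict 3, frames=[5,4]
Step 4: ref 2 -> FAULT, evict 4, frames=[5,2]
At step 4: evicted page 4

Answer: 4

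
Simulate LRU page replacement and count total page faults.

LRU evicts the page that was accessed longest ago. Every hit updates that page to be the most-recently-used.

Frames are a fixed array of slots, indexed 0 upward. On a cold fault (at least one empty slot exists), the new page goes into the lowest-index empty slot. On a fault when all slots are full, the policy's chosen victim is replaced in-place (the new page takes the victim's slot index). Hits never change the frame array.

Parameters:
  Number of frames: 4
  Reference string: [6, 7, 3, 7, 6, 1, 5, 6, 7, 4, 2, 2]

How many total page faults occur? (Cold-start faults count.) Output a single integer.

Answer: 7

Derivation:
Step 0: ref 6 → FAULT, frames=[6,-,-,-]
Step 1: ref 7 → FAULT, frames=[6,7,-,-]
Step 2: ref 3 → FAULT, frames=[6,7,3,-]
Step 3: ref 7 → HIT, frames=[6,7,3,-]
Step 4: ref 6 → HIT, frames=[6,7,3,-]
Step 5: ref 1 → FAULT, frames=[6,7,3,1]
Step 6: ref 5 → FAULT (evict 3), frames=[6,7,5,1]
Step 7: ref 6 → HIT, frames=[6,7,5,1]
Step 8: ref 7 → HIT, frames=[6,7,5,1]
Step 9: ref 4 → FAULT (evict 1), frames=[6,7,5,4]
Step 10: ref 2 → FAULT (evict 5), frames=[6,7,2,4]
Step 11: ref 2 → HIT, frames=[6,7,2,4]
Total faults: 7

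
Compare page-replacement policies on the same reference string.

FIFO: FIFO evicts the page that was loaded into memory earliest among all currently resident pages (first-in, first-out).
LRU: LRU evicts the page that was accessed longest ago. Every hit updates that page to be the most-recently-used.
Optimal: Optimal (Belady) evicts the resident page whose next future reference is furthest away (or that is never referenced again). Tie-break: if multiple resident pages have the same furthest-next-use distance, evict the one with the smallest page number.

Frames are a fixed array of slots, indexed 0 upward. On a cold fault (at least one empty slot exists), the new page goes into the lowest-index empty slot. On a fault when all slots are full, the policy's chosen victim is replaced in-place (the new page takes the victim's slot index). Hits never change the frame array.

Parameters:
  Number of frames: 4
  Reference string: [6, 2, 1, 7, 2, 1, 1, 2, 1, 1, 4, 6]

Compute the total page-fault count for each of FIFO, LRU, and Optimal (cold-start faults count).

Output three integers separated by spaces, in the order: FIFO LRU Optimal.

--- FIFO ---
  step 0: ref 6 -> FAULT, frames=[6,-,-,-] (faults so far: 1)
  step 1: ref 2 -> FAULT, frames=[6,2,-,-] (faults so far: 2)
  step 2: ref 1 -> FAULT, frames=[6,2,1,-] (faults so far: 3)
  step 3: ref 7 -> FAULT, frames=[6,2,1,7] (faults so far: 4)
  step 4: ref 2 -> HIT, frames=[6,2,1,7] (faults so far: 4)
  step 5: ref 1 -> HIT, frames=[6,2,1,7] (faults so far: 4)
  step 6: ref 1 -> HIT, frames=[6,2,1,7] (faults so far: 4)
  step 7: ref 2 -> HIT, frames=[6,2,1,7] (faults so far: 4)
  step 8: ref 1 -> HIT, frames=[6,2,1,7] (faults so far: 4)
  step 9: ref 1 -> HIT, frames=[6,2,1,7] (faults so far: 4)
  step 10: ref 4 -> FAULT, evict 6, frames=[4,2,1,7] (faults so far: 5)
  step 11: ref 6 -> FAULT, evict 2, frames=[4,6,1,7] (faults so far: 6)
  FIFO total faults: 6
--- LRU ---
  step 0: ref 6 -> FAULT, frames=[6,-,-,-] (faults so far: 1)
  step 1: ref 2 -> FAULT, frames=[6,2,-,-] (faults so far: 2)
  step 2: ref 1 -> FAULT, frames=[6,2,1,-] (faults so far: 3)
  step 3: ref 7 -> FAULT, frames=[6,2,1,7] (faults so far: 4)
  step 4: ref 2 -> HIT, frames=[6,2,1,7] (faults so far: 4)
  step 5: ref 1 -> HIT, frames=[6,2,1,7] (faults so far: 4)
  step 6: ref 1 -> HIT, frames=[6,2,1,7] (faults so far: 4)
  step 7: ref 2 -> HIT, frames=[6,2,1,7] (faults so far: 4)
  step 8: ref 1 -> HIT, frames=[6,2,1,7] (faults so far: 4)
  step 9: ref 1 -> HIT, frames=[6,2,1,7] (faults so far: 4)
  step 10: ref 4 -> FAULT, evict 6, frames=[4,2,1,7] (faults so far: 5)
  step 11: ref 6 -> FAULT, evict 7, frames=[4,2,1,6] (faults so far: 6)
  LRU total faults: 6
--- Optimal ---
  step 0: ref 6 -> FAULT, frames=[6,-,-,-] (faults so far: 1)
  step 1: ref 2 -> FAULT, frames=[6,2,-,-] (faults so far: 2)
  step 2: ref 1 -> FAULT, frames=[6,2,1,-] (faults so far: 3)
  step 3: ref 7 -> FAULT, frames=[6,2,1,7] (faults so far: 4)
  step 4: ref 2 -> HIT, frames=[6,2,1,7] (faults so far: 4)
  step 5: ref 1 -> HIT, frames=[6,2,1,7] (faults so far: 4)
  step 6: ref 1 -> HIT, frames=[6,2,1,7] (faults so far: 4)
  step 7: ref 2 -> HIT, frames=[6,2,1,7] (faults so far: 4)
  step 8: ref 1 -> HIT, frames=[6,2,1,7] (faults so far: 4)
  step 9: ref 1 -> HIT, frames=[6,2,1,7] (faults so far: 4)
  step 10: ref 4 -> FAULT, evict 1, frames=[6,2,4,7] (faults so far: 5)
  step 11: ref 6 -> HIT, frames=[6,2,4,7] (faults so far: 5)
  Optimal total faults: 5

Answer: 6 6 5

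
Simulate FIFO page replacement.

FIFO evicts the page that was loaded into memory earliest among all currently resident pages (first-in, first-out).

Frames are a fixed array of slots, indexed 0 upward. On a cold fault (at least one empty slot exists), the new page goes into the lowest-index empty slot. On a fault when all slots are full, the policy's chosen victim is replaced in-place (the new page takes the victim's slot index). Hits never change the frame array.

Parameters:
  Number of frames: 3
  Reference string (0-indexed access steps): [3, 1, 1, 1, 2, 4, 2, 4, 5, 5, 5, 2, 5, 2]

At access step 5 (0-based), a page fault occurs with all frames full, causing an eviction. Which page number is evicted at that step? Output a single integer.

Answer: 3

Derivation:
Step 0: ref 3 -> FAULT, frames=[3,-,-]
Step 1: ref 1 -> FAULT, frames=[3,1,-]
Step 2: ref 1 -> HIT, frames=[3,1,-]
Step 3: ref 1 -> HIT, frames=[3,1,-]
Step 4: ref 2 -> FAULT, frames=[3,1,2]
Step 5: ref 4 -> FAULT, evict 3, frames=[4,1,2]
At step 5: evicted page 3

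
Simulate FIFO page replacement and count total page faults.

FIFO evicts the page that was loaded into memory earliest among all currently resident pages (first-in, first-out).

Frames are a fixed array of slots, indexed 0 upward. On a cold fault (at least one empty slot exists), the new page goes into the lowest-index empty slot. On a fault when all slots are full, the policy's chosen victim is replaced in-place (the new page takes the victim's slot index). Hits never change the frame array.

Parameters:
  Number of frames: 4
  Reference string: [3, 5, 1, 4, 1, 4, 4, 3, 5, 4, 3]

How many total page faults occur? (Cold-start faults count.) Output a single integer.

Step 0: ref 3 → FAULT, frames=[3,-,-,-]
Step 1: ref 5 → FAULT, frames=[3,5,-,-]
Step 2: ref 1 → FAULT, frames=[3,5,1,-]
Step 3: ref 4 → FAULT, frames=[3,5,1,4]
Step 4: ref 1 → HIT, frames=[3,5,1,4]
Step 5: ref 4 → HIT, frames=[3,5,1,4]
Step 6: ref 4 → HIT, frames=[3,5,1,4]
Step 7: ref 3 → HIT, frames=[3,5,1,4]
Step 8: ref 5 → HIT, frames=[3,5,1,4]
Step 9: ref 4 → HIT, frames=[3,5,1,4]
Step 10: ref 3 → HIT, frames=[3,5,1,4]
Total faults: 4

Answer: 4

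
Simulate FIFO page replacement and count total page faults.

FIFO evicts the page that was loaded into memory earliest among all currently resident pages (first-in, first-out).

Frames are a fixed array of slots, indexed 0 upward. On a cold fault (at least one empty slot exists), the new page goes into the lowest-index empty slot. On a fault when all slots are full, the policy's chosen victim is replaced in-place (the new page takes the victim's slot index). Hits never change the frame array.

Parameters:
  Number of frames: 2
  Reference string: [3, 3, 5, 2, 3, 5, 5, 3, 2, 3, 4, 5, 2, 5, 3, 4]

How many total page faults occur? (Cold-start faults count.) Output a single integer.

Answer: 12

Derivation:
Step 0: ref 3 → FAULT, frames=[3,-]
Step 1: ref 3 → HIT, frames=[3,-]
Step 2: ref 5 → FAULT, frames=[3,5]
Step 3: ref 2 → FAULT (evict 3), frames=[2,5]
Step 4: ref 3 → FAULT (evict 5), frames=[2,3]
Step 5: ref 5 → FAULT (evict 2), frames=[5,3]
Step 6: ref 5 → HIT, frames=[5,3]
Step 7: ref 3 → HIT, frames=[5,3]
Step 8: ref 2 → FAULT (evict 3), frames=[5,2]
Step 9: ref 3 → FAULT (evict 5), frames=[3,2]
Step 10: ref 4 → FAULT (evict 2), frames=[3,4]
Step 11: ref 5 → FAULT (evict 3), frames=[5,4]
Step 12: ref 2 → FAULT (evict 4), frames=[5,2]
Step 13: ref 5 → HIT, frames=[5,2]
Step 14: ref 3 → FAULT (evict 5), frames=[3,2]
Step 15: ref 4 → FAULT (evict 2), frames=[3,4]
Total faults: 12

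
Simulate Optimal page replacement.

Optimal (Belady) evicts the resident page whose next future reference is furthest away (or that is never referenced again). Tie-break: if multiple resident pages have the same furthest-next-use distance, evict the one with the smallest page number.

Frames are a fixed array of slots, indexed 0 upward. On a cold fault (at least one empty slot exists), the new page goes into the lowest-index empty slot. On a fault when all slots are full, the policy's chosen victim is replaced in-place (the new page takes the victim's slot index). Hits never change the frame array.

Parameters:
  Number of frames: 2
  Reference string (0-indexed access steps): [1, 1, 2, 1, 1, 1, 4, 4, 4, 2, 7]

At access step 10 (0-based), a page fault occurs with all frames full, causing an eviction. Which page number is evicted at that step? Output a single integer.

Answer: 2

Derivation:
Step 0: ref 1 -> FAULT, frames=[1,-]
Step 1: ref 1 -> HIT, frames=[1,-]
Step 2: ref 2 -> FAULT, frames=[1,2]
Step 3: ref 1 -> HIT, frames=[1,2]
Step 4: ref 1 -> HIT, frames=[1,2]
Step 5: ref 1 -> HIT, frames=[1,2]
Step 6: ref 4 -> FAULT, evict 1, frames=[4,2]
Step 7: ref 4 -> HIT, frames=[4,2]
Step 8: ref 4 -> HIT, frames=[4,2]
Step 9: ref 2 -> HIT, frames=[4,2]
Step 10: ref 7 -> FAULT, evict 2, frames=[4,7]
At step 10: evicted page 2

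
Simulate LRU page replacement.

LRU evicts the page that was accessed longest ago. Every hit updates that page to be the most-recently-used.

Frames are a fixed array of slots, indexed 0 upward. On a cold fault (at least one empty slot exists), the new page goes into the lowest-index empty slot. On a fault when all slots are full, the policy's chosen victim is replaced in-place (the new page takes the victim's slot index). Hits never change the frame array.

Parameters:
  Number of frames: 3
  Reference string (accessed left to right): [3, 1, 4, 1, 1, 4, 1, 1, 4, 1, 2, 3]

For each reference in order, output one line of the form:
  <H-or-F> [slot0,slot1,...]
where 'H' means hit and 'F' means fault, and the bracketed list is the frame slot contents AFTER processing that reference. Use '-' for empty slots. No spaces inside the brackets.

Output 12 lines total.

F [3,-,-]
F [3,1,-]
F [3,1,4]
H [3,1,4]
H [3,1,4]
H [3,1,4]
H [3,1,4]
H [3,1,4]
H [3,1,4]
H [3,1,4]
F [2,1,4]
F [2,1,3]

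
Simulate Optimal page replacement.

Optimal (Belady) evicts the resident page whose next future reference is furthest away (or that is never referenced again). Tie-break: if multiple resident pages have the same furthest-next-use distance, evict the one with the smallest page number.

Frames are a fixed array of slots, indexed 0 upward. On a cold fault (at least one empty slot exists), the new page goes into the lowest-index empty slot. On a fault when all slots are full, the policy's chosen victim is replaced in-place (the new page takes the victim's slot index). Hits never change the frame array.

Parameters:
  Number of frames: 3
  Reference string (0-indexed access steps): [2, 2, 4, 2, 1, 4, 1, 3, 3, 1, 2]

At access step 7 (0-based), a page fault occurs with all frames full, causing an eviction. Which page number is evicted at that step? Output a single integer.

Answer: 4

Derivation:
Step 0: ref 2 -> FAULT, frames=[2,-,-]
Step 1: ref 2 -> HIT, frames=[2,-,-]
Step 2: ref 4 -> FAULT, frames=[2,4,-]
Step 3: ref 2 -> HIT, frames=[2,4,-]
Step 4: ref 1 -> FAULT, frames=[2,4,1]
Step 5: ref 4 -> HIT, frames=[2,4,1]
Step 6: ref 1 -> HIT, frames=[2,4,1]
Step 7: ref 3 -> FAULT, evict 4, frames=[2,3,1]
At step 7: evicted page 4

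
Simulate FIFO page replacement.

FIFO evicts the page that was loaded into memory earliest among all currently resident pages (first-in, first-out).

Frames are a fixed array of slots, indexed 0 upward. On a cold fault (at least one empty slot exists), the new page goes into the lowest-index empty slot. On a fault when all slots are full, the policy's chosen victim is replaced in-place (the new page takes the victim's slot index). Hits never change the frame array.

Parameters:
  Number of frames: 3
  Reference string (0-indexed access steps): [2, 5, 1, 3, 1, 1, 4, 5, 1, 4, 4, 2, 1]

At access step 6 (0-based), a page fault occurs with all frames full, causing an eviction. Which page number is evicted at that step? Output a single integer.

Answer: 5

Derivation:
Step 0: ref 2 -> FAULT, frames=[2,-,-]
Step 1: ref 5 -> FAULT, frames=[2,5,-]
Step 2: ref 1 -> FAULT, frames=[2,5,1]
Step 3: ref 3 -> FAULT, evict 2, frames=[3,5,1]
Step 4: ref 1 -> HIT, frames=[3,5,1]
Step 5: ref 1 -> HIT, frames=[3,5,1]
Step 6: ref 4 -> FAULT, evict 5, frames=[3,4,1]
At step 6: evicted page 5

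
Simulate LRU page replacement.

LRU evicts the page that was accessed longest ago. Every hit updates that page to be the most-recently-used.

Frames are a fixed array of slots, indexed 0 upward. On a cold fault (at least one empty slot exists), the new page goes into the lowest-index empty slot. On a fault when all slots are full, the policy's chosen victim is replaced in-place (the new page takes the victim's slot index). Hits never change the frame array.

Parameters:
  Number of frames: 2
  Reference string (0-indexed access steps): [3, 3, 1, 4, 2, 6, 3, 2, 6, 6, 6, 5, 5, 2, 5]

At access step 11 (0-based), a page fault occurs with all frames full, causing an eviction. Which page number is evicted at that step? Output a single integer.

Step 0: ref 3 -> FAULT, frames=[3,-]
Step 1: ref 3 -> HIT, frames=[3,-]
Step 2: ref 1 -> FAULT, frames=[3,1]
Step 3: ref 4 -> FAULT, evict 3, frames=[4,1]
Step 4: ref 2 -> FAULT, evict 1, frames=[4,2]
Step 5: ref 6 -> FAULT, evict 4, frames=[6,2]
Step 6: ref 3 -> FAULT, evict 2, frames=[6,3]
Step 7: ref 2 -> FAULT, evict 6, frames=[2,3]
Step 8: ref 6 -> FAULT, evict 3, frames=[2,6]
Step 9: ref 6 -> HIT, frames=[2,6]
Step 10: ref 6 -> HIT, frames=[2,6]
Step 11: ref 5 -> FAULT, evict 2, frames=[5,6]
At step 11: evicted page 2

Answer: 2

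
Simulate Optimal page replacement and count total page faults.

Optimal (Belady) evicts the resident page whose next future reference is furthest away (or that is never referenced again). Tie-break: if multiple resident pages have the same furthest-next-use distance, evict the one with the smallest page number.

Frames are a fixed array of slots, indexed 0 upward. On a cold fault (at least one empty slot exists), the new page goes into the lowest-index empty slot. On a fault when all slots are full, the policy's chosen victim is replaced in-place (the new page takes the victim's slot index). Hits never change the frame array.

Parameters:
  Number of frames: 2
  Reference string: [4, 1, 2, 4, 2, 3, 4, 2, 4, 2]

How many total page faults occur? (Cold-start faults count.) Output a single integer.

Step 0: ref 4 → FAULT, frames=[4,-]
Step 1: ref 1 → FAULT, frames=[4,1]
Step 2: ref 2 → FAULT (evict 1), frames=[4,2]
Step 3: ref 4 → HIT, frames=[4,2]
Step 4: ref 2 → HIT, frames=[4,2]
Step 5: ref 3 → FAULT (evict 2), frames=[4,3]
Step 6: ref 4 → HIT, frames=[4,3]
Step 7: ref 2 → FAULT (evict 3), frames=[4,2]
Step 8: ref 4 → HIT, frames=[4,2]
Step 9: ref 2 → HIT, frames=[4,2]
Total faults: 5

Answer: 5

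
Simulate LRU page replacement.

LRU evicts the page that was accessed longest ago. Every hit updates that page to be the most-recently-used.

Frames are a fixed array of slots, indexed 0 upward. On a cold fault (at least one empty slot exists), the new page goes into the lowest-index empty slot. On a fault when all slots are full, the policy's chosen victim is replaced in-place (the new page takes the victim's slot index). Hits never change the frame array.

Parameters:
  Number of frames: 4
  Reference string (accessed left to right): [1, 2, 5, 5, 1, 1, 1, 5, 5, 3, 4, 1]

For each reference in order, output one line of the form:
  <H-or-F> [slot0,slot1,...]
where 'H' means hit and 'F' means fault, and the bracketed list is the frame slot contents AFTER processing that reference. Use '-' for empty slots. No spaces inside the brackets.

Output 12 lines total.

F [1,-,-,-]
F [1,2,-,-]
F [1,2,5,-]
H [1,2,5,-]
H [1,2,5,-]
H [1,2,5,-]
H [1,2,5,-]
H [1,2,5,-]
H [1,2,5,-]
F [1,2,5,3]
F [1,4,5,3]
H [1,4,5,3]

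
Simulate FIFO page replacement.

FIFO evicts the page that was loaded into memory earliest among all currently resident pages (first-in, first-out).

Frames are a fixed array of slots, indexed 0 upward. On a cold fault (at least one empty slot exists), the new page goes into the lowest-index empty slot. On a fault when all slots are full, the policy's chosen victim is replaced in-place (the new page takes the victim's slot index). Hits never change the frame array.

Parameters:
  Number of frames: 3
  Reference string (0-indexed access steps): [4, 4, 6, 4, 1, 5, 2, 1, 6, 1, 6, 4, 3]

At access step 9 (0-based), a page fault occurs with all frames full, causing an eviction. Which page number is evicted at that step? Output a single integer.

Step 0: ref 4 -> FAULT, frames=[4,-,-]
Step 1: ref 4 -> HIT, frames=[4,-,-]
Step 2: ref 6 -> FAULT, frames=[4,6,-]
Step 3: ref 4 -> HIT, frames=[4,6,-]
Step 4: ref 1 -> FAULT, frames=[4,6,1]
Step 5: ref 5 -> FAULT, evict 4, frames=[5,6,1]
Step 6: ref 2 -> FAULT, evict 6, frames=[5,2,1]
Step 7: ref 1 -> HIT, frames=[5,2,1]
Step 8: ref 6 -> FAULT, evict 1, frames=[5,2,6]
Step 9: ref 1 -> FAULT, evict 5, frames=[1,2,6]
At step 9: evicted page 5

Answer: 5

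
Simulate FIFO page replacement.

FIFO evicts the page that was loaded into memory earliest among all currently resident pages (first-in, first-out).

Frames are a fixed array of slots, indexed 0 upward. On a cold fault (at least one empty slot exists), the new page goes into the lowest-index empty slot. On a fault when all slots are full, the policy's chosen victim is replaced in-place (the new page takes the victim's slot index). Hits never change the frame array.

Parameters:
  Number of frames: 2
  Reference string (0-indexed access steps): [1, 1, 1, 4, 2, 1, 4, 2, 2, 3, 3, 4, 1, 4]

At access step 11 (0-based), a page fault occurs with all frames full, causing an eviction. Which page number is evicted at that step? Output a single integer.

Step 0: ref 1 -> FAULT, frames=[1,-]
Step 1: ref 1 -> HIT, frames=[1,-]
Step 2: ref 1 -> HIT, frames=[1,-]
Step 3: ref 4 -> FAULT, frames=[1,4]
Step 4: ref 2 -> FAULT, evict 1, frames=[2,4]
Step 5: ref 1 -> FAULT, evict 4, frames=[2,1]
Step 6: ref 4 -> FAULT, evict 2, frames=[4,1]
Step 7: ref 2 -> FAULT, evict 1, frames=[4,2]
Step 8: ref 2 -> HIT, frames=[4,2]
Step 9: ref 3 -> FAULT, evict 4, frames=[3,2]
Step 10: ref 3 -> HIT, frames=[3,2]
Step 11: ref 4 -> FAULT, evict 2, frames=[3,4]
At step 11: evicted page 2

Answer: 2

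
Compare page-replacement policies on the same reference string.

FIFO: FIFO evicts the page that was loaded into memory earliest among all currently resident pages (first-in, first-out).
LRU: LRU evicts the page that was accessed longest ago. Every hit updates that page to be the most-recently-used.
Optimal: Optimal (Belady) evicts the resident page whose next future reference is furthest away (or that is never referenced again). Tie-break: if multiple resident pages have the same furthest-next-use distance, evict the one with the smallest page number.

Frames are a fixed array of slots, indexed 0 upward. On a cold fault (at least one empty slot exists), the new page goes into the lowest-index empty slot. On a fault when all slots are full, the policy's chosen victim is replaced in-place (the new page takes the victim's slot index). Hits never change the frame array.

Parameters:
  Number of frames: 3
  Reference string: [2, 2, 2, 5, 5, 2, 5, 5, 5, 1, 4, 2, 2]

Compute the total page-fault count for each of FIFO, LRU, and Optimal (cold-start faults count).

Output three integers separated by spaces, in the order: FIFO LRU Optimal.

Answer: 5 5 4

Derivation:
--- FIFO ---
  step 0: ref 2 -> FAULT, frames=[2,-,-] (faults so far: 1)
  step 1: ref 2 -> HIT, frames=[2,-,-] (faults so far: 1)
  step 2: ref 2 -> HIT, frames=[2,-,-] (faults so far: 1)
  step 3: ref 5 -> FAULT, frames=[2,5,-] (faults so far: 2)
  step 4: ref 5 -> HIT, frames=[2,5,-] (faults so far: 2)
  step 5: ref 2 -> HIT, frames=[2,5,-] (faults so far: 2)
  step 6: ref 5 -> HIT, frames=[2,5,-] (faults so far: 2)
  step 7: ref 5 -> HIT, frames=[2,5,-] (faults so far: 2)
  step 8: ref 5 -> HIT, frames=[2,5,-] (faults so far: 2)
  step 9: ref 1 -> FAULT, frames=[2,5,1] (faults so far: 3)
  step 10: ref 4 -> FAULT, evict 2, frames=[4,5,1] (faults so far: 4)
  step 11: ref 2 -> FAULT, evict 5, frames=[4,2,1] (faults so far: 5)
  step 12: ref 2 -> HIT, frames=[4,2,1] (faults so far: 5)
  FIFO total faults: 5
--- LRU ---
  step 0: ref 2 -> FAULT, frames=[2,-,-] (faults so far: 1)
  step 1: ref 2 -> HIT, frames=[2,-,-] (faults so far: 1)
  step 2: ref 2 -> HIT, frames=[2,-,-] (faults so far: 1)
  step 3: ref 5 -> FAULT, frames=[2,5,-] (faults so far: 2)
  step 4: ref 5 -> HIT, frames=[2,5,-] (faults so far: 2)
  step 5: ref 2 -> HIT, frames=[2,5,-] (faults so far: 2)
  step 6: ref 5 -> HIT, frames=[2,5,-] (faults so far: 2)
  step 7: ref 5 -> HIT, frames=[2,5,-] (faults so far: 2)
  step 8: ref 5 -> HIT, frames=[2,5,-] (faults so far: 2)
  step 9: ref 1 -> FAULT, frames=[2,5,1] (faults so far: 3)
  step 10: ref 4 -> FAULT, evict 2, frames=[4,5,1] (faults so far: 4)
  step 11: ref 2 -> FAULT, evict 5, frames=[4,2,1] (faults so far: 5)
  step 12: ref 2 -> HIT, frames=[4,2,1] (faults so far: 5)
  LRU total faults: 5
--- Optimal ---
  step 0: ref 2 -> FAULT, frames=[2,-,-] (faults so far: 1)
  step 1: ref 2 -> HIT, frames=[2,-,-] (faults so far: 1)
  step 2: ref 2 -> HIT, frames=[2,-,-] (faults so far: 1)
  step 3: ref 5 -> FAULT, frames=[2,5,-] (faults so far: 2)
  step 4: ref 5 -> HIT, frames=[2,5,-] (faults so far: 2)
  step 5: ref 2 -> HIT, frames=[2,5,-] (faults so far: 2)
  step 6: ref 5 -> HIT, frames=[2,5,-] (faults so far: 2)
  step 7: ref 5 -> HIT, frames=[2,5,-] (faults so far: 2)
  step 8: ref 5 -> HIT, frames=[2,5,-] (faults so far: 2)
  step 9: ref 1 -> FAULT, frames=[2,5,1] (faults so far: 3)
  step 10: ref 4 -> FAULT, evict 1, frames=[2,5,4] (faults so far: 4)
  step 11: ref 2 -> HIT, frames=[2,5,4] (faults so far: 4)
  step 12: ref 2 -> HIT, frames=[2,5,4] (faults so far: 4)
  Optimal total faults: 4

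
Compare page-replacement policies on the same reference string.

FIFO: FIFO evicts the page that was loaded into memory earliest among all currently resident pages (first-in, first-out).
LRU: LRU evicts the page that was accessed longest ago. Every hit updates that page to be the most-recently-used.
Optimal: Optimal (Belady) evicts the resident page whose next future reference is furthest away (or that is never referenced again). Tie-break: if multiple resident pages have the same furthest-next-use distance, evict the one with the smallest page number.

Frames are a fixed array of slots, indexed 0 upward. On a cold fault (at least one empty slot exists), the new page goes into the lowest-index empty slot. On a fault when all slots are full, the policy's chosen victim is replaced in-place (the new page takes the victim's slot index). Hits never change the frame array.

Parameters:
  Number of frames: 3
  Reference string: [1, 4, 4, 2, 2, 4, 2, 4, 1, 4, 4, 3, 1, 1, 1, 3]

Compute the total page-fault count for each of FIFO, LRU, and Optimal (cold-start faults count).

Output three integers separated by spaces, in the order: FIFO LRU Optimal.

--- FIFO ---
  step 0: ref 1 -> FAULT, frames=[1,-,-] (faults so far: 1)
  step 1: ref 4 -> FAULT, frames=[1,4,-] (faults so far: 2)
  step 2: ref 4 -> HIT, frames=[1,4,-] (faults so far: 2)
  step 3: ref 2 -> FAULT, frames=[1,4,2] (faults so far: 3)
  step 4: ref 2 -> HIT, frames=[1,4,2] (faults so far: 3)
  step 5: ref 4 -> HIT, frames=[1,4,2] (faults so far: 3)
  step 6: ref 2 -> HIT, frames=[1,4,2] (faults so far: 3)
  step 7: ref 4 -> HIT, frames=[1,4,2] (faults so far: 3)
  step 8: ref 1 -> HIT, frames=[1,4,2] (faults so far: 3)
  step 9: ref 4 -> HIT, frames=[1,4,2] (faults so far: 3)
  step 10: ref 4 -> HIT, frames=[1,4,2] (faults so far: 3)
  step 11: ref 3 -> FAULT, evict 1, frames=[3,4,2] (faults so far: 4)
  step 12: ref 1 -> FAULT, evict 4, frames=[3,1,2] (faults so far: 5)
  step 13: ref 1 -> HIT, frames=[3,1,2] (faults so far: 5)
  step 14: ref 1 -> HIT, frames=[3,1,2] (faults so far: 5)
  step 15: ref 3 -> HIT, frames=[3,1,2] (faults so far: 5)
  FIFO total faults: 5
--- LRU ---
  step 0: ref 1 -> FAULT, frames=[1,-,-] (faults so far: 1)
  step 1: ref 4 -> FAULT, frames=[1,4,-] (faults so far: 2)
  step 2: ref 4 -> HIT, frames=[1,4,-] (faults so far: 2)
  step 3: ref 2 -> FAULT, frames=[1,4,2] (faults so far: 3)
  step 4: ref 2 -> HIT, frames=[1,4,2] (faults so far: 3)
  step 5: ref 4 -> HIT, frames=[1,4,2] (faults so far: 3)
  step 6: ref 2 -> HIT, frames=[1,4,2] (faults so far: 3)
  step 7: ref 4 -> HIT, frames=[1,4,2] (faults so far: 3)
  step 8: ref 1 -> HIT, frames=[1,4,2] (faults so far: 3)
  step 9: ref 4 -> HIT, frames=[1,4,2] (faults so far: 3)
  step 10: ref 4 -> HIT, frames=[1,4,2] (faults so far: 3)
  step 11: ref 3 -> FAULT, evict 2, frames=[1,4,3] (faults so far: 4)
  step 12: ref 1 -> HIT, frames=[1,4,3] (faults so far: 4)
  step 13: ref 1 -> HIT, frames=[1,4,3] (faults so far: 4)
  step 14: ref 1 -> HIT, frames=[1,4,3] (faults so far: 4)
  step 15: ref 3 -> HIT, frames=[1,4,3] (faults so far: 4)
  LRU total faults: 4
--- Optimal ---
  step 0: ref 1 -> FAULT, frames=[1,-,-] (faults so far: 1)
  step 1: ref 4 -> FAULT, frames=[1,4,-] (faults so far: 2)
  step 2: ref 4 -> HIT, frames=[1,4,-] (faults so far: 2)
  step 3: ref 2 -> FAULT, frames=[1,4,2] (faults so far: 3)
  step 4: ref 2 -> HIT, frames=[1,4,2] (faults so far: 3)
  step 5: ref 4 -> HIT, frames=[1,4,2] (faults so far: 3)
  step 6: ref 2 -> HIT, frames=[1,4,2] (faults so far: 3)
  step 7: ref 4 -> HIT, frames=[1,4,2] (faults so far: 3)
  step 8: ref 1 -> HIT, frames=[1,4,2] (faults so far: 3)
  step 9: ref 4 -> HIT, frames=[1,4,2] (faults so far: 3)
  step 10: ref 4 -> HIT, frames=[1,4,2] (faults so far: 3)
  step 11: ref 3 -> FAULT, evict 2, frames=[1,4,3] (faults so far: 4)
  step 12: ref 1 -> HIT, frames=[1,4,3] (faults so far: 4)
  step 13: ref 1 -> HIT, frames=[1,4,3] (faults so far: 4)
  step 14: ref 1 -> HIT, frames=[1,4,3] (faults so far: 4)
  step 15: ref 3 -> HIT, frames=[1,4,3] (faults so far: 4)
  Optimal total faults: 4

Answer: 5 4 4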